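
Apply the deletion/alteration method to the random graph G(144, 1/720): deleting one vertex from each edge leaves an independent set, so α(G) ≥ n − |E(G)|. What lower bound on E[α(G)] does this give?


E[|E(G)|] = C(144, 2)·p = 10296 · (1/720) = 143/10.
E[α(G)] ≥ n − E[|E(G)|] = 144 − 143/10 = 1297/10.
Numerically: ≈ 129.70000.
(This is only a lower bound; the true E[α(G)] may be larger.)

E[α(G)] ≥ 1297/10 ≈ 129.70000.


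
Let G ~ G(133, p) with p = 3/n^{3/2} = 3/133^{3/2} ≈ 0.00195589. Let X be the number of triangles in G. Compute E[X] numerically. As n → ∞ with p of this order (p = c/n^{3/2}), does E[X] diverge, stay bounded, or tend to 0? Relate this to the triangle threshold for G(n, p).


Number of potential triangles: C(133, 3) = 383306.
Each occurs with probability p³ ≈ (0.00195589)³ ≈ 7.48223561e-09.
By linearity: E[X] = C(133, 3)·p³ ≈ 383306 · 7.48223561e-09 ≈ 0.002868.
Since α = 3/2 > 1, p = c/n^{3/2} = o(1/n) is below the triangle threshold p ~ 1/n. Asymptotically E[X] ~ (c³/6)·n^{3(1−α)} = (3³/6)·n^{-1.5} → 0, so by Markov's inequality G has no triangles w.h.p.

E[X] ≈ 0.002868; in regime p = Θ(1/n^{3/2}) E[X] tends to 0 (below the triangle threshold p ~ 1/n).


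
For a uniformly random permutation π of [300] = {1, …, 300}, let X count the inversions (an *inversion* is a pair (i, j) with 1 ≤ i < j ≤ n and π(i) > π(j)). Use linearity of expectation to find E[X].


Write X = Σ X_I over the C(300, 2) = 44850 pairs i < j, with X_I the indicator of one inversion.
There are 44850 indicators.
For each fixed pair i < j, the values π(i) and π(j) are two distinct elements of {1, …, 300} in uniformly random order; by symmetry P[π(i) > π(j)] = 1/2.
By linearity: E[X] = 44850 · (1/2) = C(300, 2) · (1/2) = 44850/2 = 22425 ≈ 22425.000000.

E[X] = 22425 = 22425.000000.


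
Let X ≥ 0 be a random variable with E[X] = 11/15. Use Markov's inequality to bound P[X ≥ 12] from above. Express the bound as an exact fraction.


μ = E[X] = 11/15, a = 12.
Markov: P[X ≥ 12] ≤ μ/a = (11/15)/12 = 11/180.
Numerically: ≈ 0.061.
(Since a = 12 > μ = 0.733, the bound 11/180 is < 1 and informative.)

P[X ≥ 12] ≤ 11/180 ≈ 0.061.


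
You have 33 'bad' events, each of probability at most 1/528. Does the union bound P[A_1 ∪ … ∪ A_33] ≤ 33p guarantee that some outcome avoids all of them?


Union bound: P[∪_{i=1}^{33} A_i] ≤ Σ_i P[A_i] ≤ 33·p = 33·(1/528) = 1/16.
Numerically: 1/16 ≈ 0.06250.
Is 1/16 < 1? YES.
Since P[∪ A_i] ≤ 1/16 < 1, the complement has P[∩ A_i^c] ≥ 1 − 1/16 = 15/16 > 0, so some outcome avoids every A_i.

33·p = 1/16 ≈ 0.06250; existence CERTIFIED by the union bound.


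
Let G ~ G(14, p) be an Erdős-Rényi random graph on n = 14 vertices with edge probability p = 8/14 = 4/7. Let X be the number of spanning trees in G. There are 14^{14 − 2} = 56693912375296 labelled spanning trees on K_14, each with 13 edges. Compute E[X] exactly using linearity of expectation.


K_14 has 14^{14 − 2} = 56693912375296 labelled spanning trees.
For each such spanning tree H, let X_H = 1 if all 13 edges of H are present in G. Then P[X_H = 1] = p^{13} = (4/7)^{13} = 67108864/96889010407.
By linearity: E[X] = Σ_H E[X_H] = 56693912375296 · p^{13} = 56693912375296 · 67108864/96889010407 = 274877906944/7.
Numerically: E[X] ≈ 3.9268e+10.

E[X] = 56693912375296 · (4/7)^{13} = 274877906944/7 ≈ 3.9268e+10.


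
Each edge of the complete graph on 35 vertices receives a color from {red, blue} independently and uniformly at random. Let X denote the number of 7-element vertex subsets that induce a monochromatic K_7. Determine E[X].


Let X = Σ_S X_S over the C(35, 7) = 6724520 subsets S of size 7, where X_S = 1 if the K_7 on S is monochromatic.
For a fixed S, the K_7 on S has C(7, 2) = 21 edges. P[all 21 edges red] = (1/2)^21, and likewise for blue, so P[monochromatic] = 2·(1/2)^21 = 2^{1 − 21} = 1/1048576.
Summing: E[X] = C(35, 7) · 2^{1 − 21} = 6724520 · 1/1048576 = 840565/131072.
Numerically: E[X] ≈ 6.41300.

E[X] = C(35,7)·2^(1−C(7,2)) = 840565/131072 ≈ 6.41300.


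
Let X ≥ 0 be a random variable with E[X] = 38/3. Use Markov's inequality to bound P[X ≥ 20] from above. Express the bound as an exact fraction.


μ = E[X] = 38/3, a = 20.
Markov: P[X ≥ 20] ≤ μ/a = (38/3)/20 = 19/30.
Numerically: ≈ 0.633.
(Since a = 20 > μ = 12.667, the bound 19/30 is < 1 and informative.)

P[X ≥ 20] ≤ 19/30 ≈ 0.633.


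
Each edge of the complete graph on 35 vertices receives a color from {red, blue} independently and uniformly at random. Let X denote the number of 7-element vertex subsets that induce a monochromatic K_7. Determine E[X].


Let X = Σ_S X_S over the C(35, 7) = 6724520 subsets S of size 7, where X_S = 1 if the K_7 on S is monochromatic.
For a fixed S, the K_7 on S has C(7, 2) = 21 edges. P[all 21 edges red] = (1/2)^21, and likewise for blue, so P[monochromatic] = 2·(1/2)^21 = 2^{1 − 21} = 1/1048576.
By linearity of expectation: E[X] = C(35, 7) · 2^{1 − 21} = 6724520 · 1/1048576 = 840565/131072.
Numerically: E[X] ≈ 6.413.

E[X] = C(35,7)·2^(1−C(7,2)) = 840565/131072 ≈ 6.413.


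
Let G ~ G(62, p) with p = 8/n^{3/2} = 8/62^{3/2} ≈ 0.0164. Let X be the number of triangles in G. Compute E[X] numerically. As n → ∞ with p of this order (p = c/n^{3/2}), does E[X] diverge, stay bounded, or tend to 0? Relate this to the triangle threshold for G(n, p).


Number of potential triangles: C(62, 3) = 37820.
Each occurs with probability p³ ≈ (0.0164)³ ≈ 4.40055e-06.
By linearity: E[X] = C(62, 3)·p³ ≈ 37820 · 4.40055e-06 ≈ 0.166.
Since α = 3/2 > 1, p = c/n^{3/2} = o(1/n) is below the triangle threshold p ~ 1/n. Asymptotically E[X] ~ (c³/6)·n^{3(1−α)} = (8³/6)·n^{-1.5} → 0, so by Markov's inequality G has no triangles w.h.p.

E[X] ≈ 0.166; in regime p = Θ(1/n^{3/2}) E[X] tends to 0 (below the triangle threshold p ~ 1/n).


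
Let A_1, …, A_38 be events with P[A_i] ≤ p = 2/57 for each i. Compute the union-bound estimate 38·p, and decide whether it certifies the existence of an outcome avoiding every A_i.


Union bound: P[∪_{i=1}^{38} A_i] ≤ Σ_i P[A_i] ≤ 38·p = 38·(2/57) = 4/3.
Numerically: 4/3 ≈ 1.33333.
Is 4/3 < 1? NO.
Since the bound 4/3 is ≥ 1, the union bound is uninformative here; it does NOT by itself certify existence.

38·p = 4/3 ≈ 1.33333; existence NOT certified by the union bound.


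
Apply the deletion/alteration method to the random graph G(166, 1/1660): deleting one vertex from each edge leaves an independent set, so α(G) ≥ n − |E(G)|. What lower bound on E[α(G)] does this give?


E[|E(G)|] = C(166, 2)·p = 13695 · (1/1660) = 33/4.
E[α(G)] ≥ n − E[|E(G)|] = 166 − 33/4 = 631/4.
Numerically: ≈ 157.7500.
(This is only a lower bound; the true E[α(G)] may be larger.)

E[α(G)] ≥ 631/4 ≈ 157.7500.


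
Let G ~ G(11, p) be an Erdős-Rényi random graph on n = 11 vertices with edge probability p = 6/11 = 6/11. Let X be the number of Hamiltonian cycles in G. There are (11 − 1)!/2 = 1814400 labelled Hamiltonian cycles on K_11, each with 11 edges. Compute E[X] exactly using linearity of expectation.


K_11 has (11 − 1)!/2 = 1814400 labelled Hamiltonian cycles.
For each such Hamiltonian cycle H, let X_H = 1 if all 11 edges of H are present in G. Then P[X_H = 1] = p^{11} = (6/11)^{11} = 362797056/285311670611.
Summing the indicators: E[X] = Σ_H E[X_H] = 1814400 · p^{11} = 1814400 · 362797056/285311670611 = 658258978406400/285311670611.
Numerically: E[X] ≈ 2307.16.

E[X] = 1814400 · (6/11)^{11} = 658258978406400/285311670611 ≈ 2307.16.


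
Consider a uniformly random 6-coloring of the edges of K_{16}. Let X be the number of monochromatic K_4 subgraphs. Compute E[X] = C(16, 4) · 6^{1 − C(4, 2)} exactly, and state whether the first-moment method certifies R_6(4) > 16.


E[X] = C(16, 4) · 6^{1 − 6} = 1820 · 6^{−5} = 1820/7776.
As a reduced fraction: E[X] = 455/1944 ≈ 0.23405.
Is E[X] < 1? YES.
Since E[X] < 1, there exists a 6-coloring of K_{16} with no monochromatic K_4; hence R_6(4) > 16.

E[X] = 455/1944 ≈ 0.23405; E[X] < 1, so R_6(4) > 16.


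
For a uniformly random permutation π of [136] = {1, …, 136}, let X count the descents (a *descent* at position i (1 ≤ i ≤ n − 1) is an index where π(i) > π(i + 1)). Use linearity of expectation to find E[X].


Write X = Σ X_I over i = 1, …, 135, with X_I the indicator of one descent.
There are 135 indicators.
For each fixed i, the pair (π(i), π(i+1)) is a uniformly random ordered pair of distinct values from {1, …, 136}; by symmetry P[π(i) > π(i+1)] = 1/2.
By linearity: E[X] = 135 · (1/2) = (136 − 1) · (1/2) = 135/2 ≈ 67.50000.

E[X] = 135/2 = 67.50000.


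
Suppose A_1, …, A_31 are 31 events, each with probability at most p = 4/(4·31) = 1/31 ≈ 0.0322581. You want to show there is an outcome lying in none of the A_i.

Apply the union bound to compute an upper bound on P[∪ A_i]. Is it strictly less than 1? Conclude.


Union bound: P[∪_{i=1}^{31} A_i] ≤ Σ_i P[A_i] ≤ 31·p = 31·(1/31) = 1.
Numerically: 1 ≈ 1.0000000.
Is 1 < 1? NO.
Since the bound 1 is ≥ 1, the union bound is uninformative here; it does NOT by itself certify existence.

31·p = 1 ≈ 1.0000000; existence NOT certified by the union bound.


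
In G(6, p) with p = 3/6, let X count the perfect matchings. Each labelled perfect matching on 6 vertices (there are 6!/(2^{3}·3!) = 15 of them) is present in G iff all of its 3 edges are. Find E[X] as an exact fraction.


K_6 has 6!/(2^{3}·3!) = 15 labelled perfect matchings.
For each such perfect matching H, let X_H = 1 if all 3 edges of H are present in G. Then P[X_H = 1] = p^{3} = (1/2)^{3} = 1/8.
By linearity of expectation: E[X] = Σ_H E[X_H] = 15 · p^{3} = 15 · 1/8 = 15/8.
Numerically: E[X] ≈ 1.875.

E[X] = 15 · (1/2)^{3} = 15/8 ≈ 1.875.


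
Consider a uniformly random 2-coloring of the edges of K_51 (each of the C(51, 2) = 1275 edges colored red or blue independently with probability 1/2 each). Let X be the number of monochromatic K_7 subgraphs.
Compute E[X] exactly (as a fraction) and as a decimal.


Let X = Σ_S X_S over the C(51, 7) = 115775100 subsets S of size 7, where X_S = 1 if the K_7 on S is monochromatic.
For a fixed S, the K_7 on S has C(7, 2) = 21 edges. P[all 21 edges red] = (1/2)^21, and likewise for blue, so P[monochromatic] = 2·(1/2)^21 = 2^{1 − 21} = 1/1048576.
By linearity: E[X] = C(51, 7) · 2^{1 − 21} = 115775100 · 1/1048576 = 28943775/262144.
Numerically: E[X] ≈ 110.4117.

E[X] = C(51,7)·2^(1−C(7,2)) = 28943775/262144 ≈ 110.4117.


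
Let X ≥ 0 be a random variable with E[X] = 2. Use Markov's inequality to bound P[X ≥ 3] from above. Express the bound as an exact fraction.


μ = E[X] = 2, a = 3.
Markov: P[X ≥ 3] ≤ μ/a = (2)/3 = 2/3.
Numerically: ≈ 0.666667.
(Since a = 3 > μ = 2.000000, the bound 2/3 is < 1 and informative.)

P[X ≥ 3] ≤ 2/3 ≈ 0.666667.


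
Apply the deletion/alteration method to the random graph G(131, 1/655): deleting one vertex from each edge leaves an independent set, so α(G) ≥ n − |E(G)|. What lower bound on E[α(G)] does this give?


E[|E(G)|] = C(131, 2)·p = 8515 · (1/655) = 13.
E[α(G)] ≥ n − E[|E(G)|] = 131 − 13 = 118.
Numerically: ≈ 118.00000.
(This is only a lower bound; the true E[α(G)] may be larger.)

E[α(G)] ≥ 118 ≈ 118.00000.


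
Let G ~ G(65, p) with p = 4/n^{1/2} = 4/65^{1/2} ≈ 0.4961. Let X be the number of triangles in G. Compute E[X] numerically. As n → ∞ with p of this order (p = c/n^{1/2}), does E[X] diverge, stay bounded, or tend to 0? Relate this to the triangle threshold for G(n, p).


Number of potential triangles: C(65, 3) = 43680.
Each occurs with probability p³ ≈ (0.4961)³ ≈ 1.221265e-01.
By linearity: E[X] = C(65, 3)·p³ ≈ 43680 · 1.221265e-01 ≈ 5334.4859.
Since α = 1/2 < 1, p = c/n^{1/2} ≫ 1/n is above the triangle threshold p ~ 1/n. Asymptotically E[X] ~ (c³/6)·n^{3(1−α)} = (4³/6)·n^{1.5} → ∞; triangles are abundant w.h.p.

E[X] ≈ 5334.4859; in regime p = Θ(1/n^{1/2}) E[X] diverges (above the triangle threshold p ~ 1/n).


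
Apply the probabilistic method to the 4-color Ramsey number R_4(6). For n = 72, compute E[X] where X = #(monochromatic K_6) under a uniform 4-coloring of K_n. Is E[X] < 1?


E[X] = C(72, 6) · 4^{1 − 15} = 156238908 · 4^{−14} = 156238908/268435456.
As a reduced fraction: E[X] = 39059727/67108864 ≈ 0.5820353.
Is E[X] < 1? YES.
Since E[X] < 1, there exists a 4-coloring of K_{72} with no monochromatic K_6; hence R_4(6) > 72.

E[X] = 39059727/67108864 ≈ 0.5820353; E[X] < 1, so R_4(6) > 72.


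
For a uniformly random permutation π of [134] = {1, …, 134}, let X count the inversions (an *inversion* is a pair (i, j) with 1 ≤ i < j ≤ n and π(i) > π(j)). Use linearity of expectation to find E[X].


Write X = Σ X_I over the C(134, 2) = 8911 pairs i < j, with X_I the indicator of one inversion.
There are 8911 indicators.
For each fixed pair i < j, the values π(i) and π(j) are two distinct elements of {1, …, 134} in uniformly random order; by symmetry P[π(i) > π(j)] = 1/2.
By linearity: E[X] = 8911 · (1/2) = C(134, 2) · (1/2) = 8911/2 = 8911/2 ≈ 4455.5000.

E[X] = 8911/2 = 4455.5000.


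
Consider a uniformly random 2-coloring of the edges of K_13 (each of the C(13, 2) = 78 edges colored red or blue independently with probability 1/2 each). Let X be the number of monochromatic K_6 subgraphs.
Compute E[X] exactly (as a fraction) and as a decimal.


Let X = Σ_S X_S over the C(13, 6) = 1716 subsets S of size 6, where X_S = 1 if the K_6 on S is monochromatic.
For a fixed S, the K_6 on S has C(6, 2) = 15 edges. P[all 15 edges red] = (1/2)^15, and likewise for blue, so P[monochromatic] = 2·(1/2)^15 = 2^{1 − 15} = 1/16384.
By linearity of expectation: E[X] = C(13, 6) · 2^{1 − 15} = 1716 · 1/16384 = 429/4096.
Numerically: E[X] ≈ 0.104736.

E[X] = C(13,6)·2^(1−C(6,2)) = 429/4096 ≈ 0.104736.


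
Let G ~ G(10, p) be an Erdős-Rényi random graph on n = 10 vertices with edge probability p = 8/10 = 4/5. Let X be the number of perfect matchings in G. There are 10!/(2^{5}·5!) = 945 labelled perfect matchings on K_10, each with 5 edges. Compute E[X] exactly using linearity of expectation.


K_10 has 10!/(2^{5}·5!) = 945 labelled perfect matchings.
For each such perfect matching H, let X_H = 1 if all 5 edges of H are present in G. Then P[X_H = 1] = p^{5} = (4/5)^{5} = 1024/3125.
By linearity: E[X] = Σ_H E[X_H] = 945 · p^{5} = 945 · 1024/3125 = 193536/625.
Numerically: E[X] ≈ 309.7.

E[X] = 945 · (4/5)^{5} = 193536/625 ≈ 309.7.


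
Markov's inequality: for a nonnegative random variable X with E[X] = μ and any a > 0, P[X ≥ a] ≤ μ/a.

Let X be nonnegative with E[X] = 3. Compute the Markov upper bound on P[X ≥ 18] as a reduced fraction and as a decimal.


μ = E[X] = 3, a = 18.
Markov: P[X ≥ 18] ≤ μ/a = (3)/18 = 1/6.
Numerically: ≈ 0.1667.
(Since a = 18 > μ = 3.0000, the bound 1/6 is < 1 and informative.)

P[X ≥ 18] ≤ 1/6 ≈ 0.1667.


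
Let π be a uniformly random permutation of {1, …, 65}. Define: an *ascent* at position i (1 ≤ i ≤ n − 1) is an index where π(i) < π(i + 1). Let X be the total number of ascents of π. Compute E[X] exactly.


Write X = Σ X_I over i = 1, …, 64, with X_I the indicator of one ascent.
There are 64 indicators.
For each fixed i, the pair (π(i), π(i+1)) is a uniformly random ordered pair of distinct values from {1, …, 65}; by symmetry P[π(i) < π(i+1)] = 1/2.
By linearity: E[X] = 64 · (1/2) = (65 − 1) · (1/2) = 32 ≈ 32.0000.

E[X] = 32 = 32.0000.


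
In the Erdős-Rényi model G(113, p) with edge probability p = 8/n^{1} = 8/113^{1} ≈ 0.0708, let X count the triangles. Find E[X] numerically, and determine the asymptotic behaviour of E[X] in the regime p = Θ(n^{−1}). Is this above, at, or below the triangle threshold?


Number of potential triangles: C(113, 3) = 234136.
Each occurs with probability p³ ≈ (0.0708)³ ≈ 3.548417e-04.
By linearity: E[X] = C(113, 3)·p³ ≈ 234136 · 3.548417e-04 ≈ 83.0812.
Here α = 1, so p = 8/n is exactly at the triangle threshold p ~ 1/n. Asymptotically E[X] → c³/6 = 8³/6 = 256/3 ≈ 85.3333, a bounded constant. In this regime the triangle count is asymptotically Poisson(c³/6).

E[X] ≈ 83.0812; in regime p = Θ(1/n^{1}) E[X] stays bounded (at the triangle threshold p ~ 1/n).


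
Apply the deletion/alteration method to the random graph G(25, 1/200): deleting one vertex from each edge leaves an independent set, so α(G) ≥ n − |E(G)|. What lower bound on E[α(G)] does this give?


E[|E(G)|] = C(25, 2)·p = 300 · (1/200) = 3/2.
E[α(G)] ≥ n − E[|E(G)|] = 25 − 3/2 = 47/2.
Numerically: ≈ 23.500.
(This is only a lower bound; the true E[α(G)] may be larger.)

E[α(G)] ≥ 47/2 ≈ 23.500.


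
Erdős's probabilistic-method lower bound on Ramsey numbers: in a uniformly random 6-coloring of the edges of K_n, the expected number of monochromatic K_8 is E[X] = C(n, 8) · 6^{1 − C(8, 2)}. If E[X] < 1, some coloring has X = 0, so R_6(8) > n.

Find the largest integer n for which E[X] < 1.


We need C(n, 8) · 6^{1 − 28} < 1, i.e. C(n, 8) < 6^{28 − 1} = 1023490369077469249536.
Check values of n near the boundary:
  n = 1591: C(1591, 8) = 1000427749141189953870; 1000427749141189953870 < 1023490369077469249536? YES
  n = 1592: C(1592, 8) = 1005480414540892933435; 1005480414540892933435 < 1023490369077469249536? YES
  n = 1593: C(1593, 8) = 1010555394551193970323; 1010555394551193970323 < 1023490369077469249536? YES
  n = 1594: C(1594, 8) = 1015652773590544255167; 1015652773590544255167 < 1023490369077469249536? YES
  n = 1595: C(1595, 8) = 1020772636343363633895; 1020772636343363633895 < 1023490369077469249536? YES
  n = 1596: C(1596, 8) = 1025915067760710553965; 1025915067760710553965 < 1023490369077469249536? NO
  n = 1597: C(1597, 8) = 1031080153060953275445; 1031080153060953275445 < 1023490369077469249536? NO
The largest n with C(n, 8) < 1023490369077469249536 is n = 1595 (where E[X] = 113419181815929292655/113721152119718805504 ≈ 0.997345). Hence R_6(8) > 1595, i.e. R_6(8) ≥ 1596.

Largest n = 1595; hence R_6(8) > 1595.


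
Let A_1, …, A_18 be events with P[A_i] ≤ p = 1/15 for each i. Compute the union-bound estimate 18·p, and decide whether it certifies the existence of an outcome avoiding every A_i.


Union bound: P[∪_{i=1}^{18} A_i] ≤ Σ_i P[A_i] ≤ 18·p = 18·(1/15) = 6/5.
Numerically: 6/5 ≈ 1.200000.
Is 6/5 < 1? NO.
Since the bound 6/5 is ≥ 1, the union bound is uninformative here; it does NOT by itself certify existence.

18·p = 6/5 ≈ 1.200000; existence NOT certified by the union bound.


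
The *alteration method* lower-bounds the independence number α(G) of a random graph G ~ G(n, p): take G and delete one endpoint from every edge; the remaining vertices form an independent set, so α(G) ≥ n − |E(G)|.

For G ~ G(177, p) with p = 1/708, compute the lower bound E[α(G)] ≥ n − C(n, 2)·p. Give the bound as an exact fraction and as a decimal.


E[|E(G)|] = C(177, 2)·p = 15576 · (1/708) = 22.
E[α(G)] ≥ n − E[|E(G)|] = 177 − 22 = 155.
Numerically: ≈ 155.000.
(This is only a lower bound; the true E[α(G)] may be larger.)

E[α(G)] ≥ 155 ≈ 155.000.


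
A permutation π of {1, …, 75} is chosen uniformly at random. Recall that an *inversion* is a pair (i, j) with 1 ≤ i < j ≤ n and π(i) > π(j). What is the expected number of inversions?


Write X = Σ X_I over the C(75, 2) = 2775 pairs i < j, with X_I the indicator of one inversion.
There are 2775 indicators.
For each fixed pair i < j, the values π(i) and π(j) are two distinct elements of {1, …, 75} in uniformly random order; by symmetry P[π(i) > π(j)] = 1/2.
By linearity: E[X] = 2775 · (1/2) = C(75, 2) · (1/2) = 2775/2 = 2775/2 ≈ 1387.500.

E[X] = 2775/2 = 1387.500.


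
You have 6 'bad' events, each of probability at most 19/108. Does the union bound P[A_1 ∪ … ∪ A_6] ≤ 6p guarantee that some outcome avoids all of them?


Union bound: P[∪_{i=1}^{6} A_i] ≤ Σ_i P[A_i] ≤ 6·p = 6·(19/108) = 19/18.
Numerically: 19/18 ≈ 1.055556.
Is 19/18 < 1? NO.
Since the bound 19/18 is ≥ 1, the union bound is uninformative here; it does NOT by itself certify existence.

6·p = 19/18 ≈ 1.055556; existence NOT certified by the union bound.


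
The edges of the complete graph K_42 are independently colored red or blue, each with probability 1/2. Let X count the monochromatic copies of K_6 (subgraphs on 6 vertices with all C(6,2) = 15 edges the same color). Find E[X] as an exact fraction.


Let X = Σ_S X_S over the C(42, 6) = 5245786 subsets S of size 6, where X_S = 1 if the K_6 on S is monochromatic.
For a fixed S, the K_6 on S has C(6, 2) = 15 edges. P[all 15 edges red] = (1/2)^15, and likewise for blue, so P[monochromatic] = 2·(1/2)^15 = 2^{1 − 15} = 1/16384.
By linearity: E[X] = C(42, 6) · 2^{1 − 15} = 5245786 · 1/16384 = 2622893/8192.
Numerically: E[X] ≈ 320.177368.

E[X] = C(42,6)·2^(1−C(6,2)) = 2622893/8192 ≈ 320.177368.


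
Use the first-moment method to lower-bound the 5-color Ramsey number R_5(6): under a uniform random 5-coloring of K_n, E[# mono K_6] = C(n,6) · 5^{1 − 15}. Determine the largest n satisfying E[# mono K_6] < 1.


We need C(n, 6) · 5^{1 − 15} < 1, i.e. C(n, 6) < 5^{15 − 1} = 6103515625.
Check values of n near the boundary:
  n = 128: C(128, 6) = 5423611200; 5423611200 < 6103515625? YES
  n = 129: C(129, 6) = 5688177600; 5688177600 < 6103515625? YES
  n = 130: C(130, 6) = 5963412000; 5963412000 < 6103515625? YES
  n = 131: C(131, 6) = 6249655776; 6249655776 < 6103515625? NO
  n = 132: C(132, 6) = 6547258432; 6547258432 < 6103515625? NO
  n = 133: C(133, 6) = 6856577728; 6856577728 < 6103515625? NO
The largest n with C(n, 6) < 6103515625 is n = 130 (where E[X] = 47707296/48828125 ≈ 0.977045). Hence R_5(6) > 130, i.e. R_5(6) ≥ 131.

Largest n = 130; hence R_5(6) > 130.


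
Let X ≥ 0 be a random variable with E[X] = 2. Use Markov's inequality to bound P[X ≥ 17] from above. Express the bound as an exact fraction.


μ = E[X] = 2, a = 17.
Markov: P[X ≥ 17] ≤ μ/a = (2)/17 = 2/17.
Numerically: ≈ 0.118.
(Since a = 17 > μ = 2.000, the bound 2/17 is < 1 and informative.)

P[X ≥ 17] ≤ 2/17 ≈ 0.118.


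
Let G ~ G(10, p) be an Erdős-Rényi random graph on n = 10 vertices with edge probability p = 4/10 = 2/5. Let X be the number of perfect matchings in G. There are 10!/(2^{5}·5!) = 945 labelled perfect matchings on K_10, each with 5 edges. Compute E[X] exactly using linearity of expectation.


K_10 has 10!/(2^{5}·5!) = 945 labelled perfect matchings.
For each such perfect matching H, let X_H = 1 if all 5 edges of H are present in G. Then P[X_H = 1] = p^{5} = (2/5)^{5} = 32/3125.
By linearity: E[X] = Σ_H E[X_H] = 945 · p^{5} = 945 · 32/3125 = 6048/625.
Numerically: E[X] ≈ 9.6768.

E[X] = 945 · (2/5)^{5} = 6048/625 ≈ 9.6768.


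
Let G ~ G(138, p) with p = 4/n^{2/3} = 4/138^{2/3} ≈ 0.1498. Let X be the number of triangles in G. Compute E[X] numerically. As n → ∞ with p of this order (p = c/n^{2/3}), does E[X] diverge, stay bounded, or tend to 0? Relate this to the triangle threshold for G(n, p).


Number of potential triangles: C(138, 3) = 428536.
Each occurs with probability p³ ≈ (0.1498)³ ≈ 3.360639e-03.
By linearity: E[X] = C(138, 3)·p³ ≈ 428536 · 3.360639e-03 ≈ 1440.1546.
Since α = 2/3 < 1, p = c/n^{2/3} ≫ 1/n is above the triangle threshold p ~ 1/n. Asymptotically E[X] ~ (c³/6)·n^{3(1−α)} = (4³/6)·n^{1} → ∞; triangles are abundant w.h.p.

E[X] ≈ 1440.1546; in regime p = Θ(1/n^{2/3}) E[X] diverges (above the triangle threshold p ~ 1/n).


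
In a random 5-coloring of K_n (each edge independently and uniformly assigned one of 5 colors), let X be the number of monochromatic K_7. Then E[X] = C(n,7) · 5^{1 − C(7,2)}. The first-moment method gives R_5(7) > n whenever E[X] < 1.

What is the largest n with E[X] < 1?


We need C(n, 7) · 5^{1 − 21} < 1, i.e. C(n, 7) < 5^{21 − 1} = 95367431640625.
Check values of n near the boundary:
  n = 336: C(336, 7) = 90079147136880; 90079147136880 < 95367431640625? YES
  n = 337: C(337, 7) = 91989916924632; 91989916924632 < 95367431640625? YES
  n = 338: C(338, 7) = 93935323022736; 93935323022736 < 95367431640625? YES
  n = 339: C(339, 7) = 95915887062372; 95915887062372 < 95367431640625? NO
The largest n with C(n, 7) < 95367431640625 is n = 338 (where E[X] = 93935323022736/95367431640625 ≈ 0.985). Hence R_5(7) > 338, i.e. R_5(7) ≥ 339.

Largest n = 338; hence R_5(7) > 338.


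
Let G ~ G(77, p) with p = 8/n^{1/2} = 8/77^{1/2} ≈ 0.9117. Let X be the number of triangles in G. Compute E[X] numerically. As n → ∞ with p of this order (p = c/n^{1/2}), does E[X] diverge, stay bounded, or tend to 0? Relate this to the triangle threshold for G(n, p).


Number of potential triangles: C(77, 3) = 73150.
Each occurs with probability p³ ≈ (0.9117)³ ≈ 7.577638e-01.
By linearity: E[X] = C(77, 3)·p³ ≈ 73150 · 7.577638e-01 ≈ 55430.4244.
Since α = 1/2 < 1, p = c/n^{1/2} ≫ 1/n is above the triangle threshold p ~ 1/n. Asymptotically E[X] ~ (c³/6)·n^{3(1−α)} = (8³/6)·n^{1.5} → ∞; triangles are abundant w.h.p.

E[X] ≈ 55430.4244; in regime p = Θ(1/n^{1/2}) E[X] diverges (above the triangle threshold p ~ 1/n).


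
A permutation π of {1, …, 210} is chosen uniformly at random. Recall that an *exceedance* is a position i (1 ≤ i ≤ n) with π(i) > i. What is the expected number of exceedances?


Write X = Σ_{i=1}^{210} X_i, where X_i = 1_{π(i) > i}.
For each fixed i, π(i) is uniform over {1, …, 210} (marginal of a uniform permutation), so P[π(i) > i] = (n − i)/n. Summing: Σ_{i=1}^{210} (n − i)/n = (0 + 1 + … + 209)/210 = 210(210 − 1)/(2·210) = (210 − 1)/2.
Hence E[X] = Σ_{i=1}^{210} (210 − i)/210 = 209/2 ≈ 104.500000.

E[X] = 209/2 = 104.500000.


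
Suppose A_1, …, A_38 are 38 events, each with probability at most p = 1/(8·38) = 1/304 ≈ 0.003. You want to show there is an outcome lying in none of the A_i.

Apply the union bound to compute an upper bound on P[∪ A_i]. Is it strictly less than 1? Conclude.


Union bound: P[∪_{i=1}^{38} A_i] ≤ Σ_i P[A_i] ≤ 38·p = 38·(1/304) = 1/8.
Numerically: 1/8 ≈ 0.125.
Is 1/8 < 1? YES.
Since P[∪ A_i] ≤ 1/8 < 1, the complement has P[∩ A_i^c] ≥ 1 − 1/8 = 7/8 > 0, so some outcome avoids every A_i.

38·p = 1/8 ≈ 0.125; existence CERTIFIED by the union bound.


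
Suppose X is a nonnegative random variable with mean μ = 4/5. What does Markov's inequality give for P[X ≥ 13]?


μ = E[X] = 4/5, a = 13.
Markov: P[X ≥ 13] ≤ μ/a = (4/5)/13 = 4/65.
Numerically: ≈ 0.06154.
(Since a = 13 > μ = 0.80000, the bound 4/65 is < 1 and informative.)

P[X ≥ 13] ≤ 4/65 ≈ 0.06154.


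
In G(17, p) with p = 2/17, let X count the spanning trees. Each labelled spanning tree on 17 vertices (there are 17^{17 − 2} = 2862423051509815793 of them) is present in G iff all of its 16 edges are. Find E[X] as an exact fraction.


K_17 has 17^{17 − 2} = 2862423051509815793 labelled spanning trees.
For each such spanning tree H, let X_H = 1 if all 16 edges of H are present in G. Then P[X_H = 1] = p^{16} = (2/17)^{16} = 65536/48661191875666868481.
By linearity: E[X] = Σ_H E[X_H] = 2862423051509815793 · p^{16} = 2862423051509815793 · 65536/48661191875666868481 = 65536/17.
Numerically: E[X] ≈ 3855.06.

E[X] = 2862423051509815793 · (2/17)^{16} = 65536/17 ≈ 3855.06.


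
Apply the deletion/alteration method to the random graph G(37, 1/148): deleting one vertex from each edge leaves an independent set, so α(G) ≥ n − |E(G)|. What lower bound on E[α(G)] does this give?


E[|E(G)|] = C(37, 2)·p = 666 · (1/148) = 9/2.
E[α(G)] ≥ n − E[|E(G)|] = 37 − 9/2 = 65/2.
Numerically: ≈ 32.50000.
(This is only a lower bound; the true E[α(G)] may be larger.)

E[α(G)] ≥ 65/2 ≈ 32.50000.


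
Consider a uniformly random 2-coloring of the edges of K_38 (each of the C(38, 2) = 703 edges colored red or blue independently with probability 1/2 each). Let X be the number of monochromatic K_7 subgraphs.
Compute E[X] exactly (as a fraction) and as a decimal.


Let X = Σ_S X_S over the C(38, 7) = 12620256 subsets S of size 7, where X_S = 1 if the K_7 on S is monochromatic.
For a fixed S, the K_7 on S has C(7, 2) = 21 edges. P[all 21 edges red] = (1/2)^21, and likewise for blue, so P[monochromatic] = 2·(1/2)^21 = 2^{1 − 21} = 1/1048576.
Summing: E[X] = C(38, 7) · 2^{1 − 21} = 12620256 · 1/1048576 = 394383/32768.
Numerically: E[X] ≈ 12.03561.

E[X] = C(38,7)·2^(1−C(7,2)) = 394383/32768 ≈ 12.03561.


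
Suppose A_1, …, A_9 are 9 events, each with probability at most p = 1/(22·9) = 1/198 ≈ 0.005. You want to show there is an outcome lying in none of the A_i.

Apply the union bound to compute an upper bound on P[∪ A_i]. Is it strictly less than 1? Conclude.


Union bound: P[∪_{i=1}^{9} A_i] ≤ Σ_i P[A_i] ≤ 9·p = 9·(1/198) = 1/22.
Numerically: 1/22 ≈ 0.045.
Is 1/22 < 1? YES.
Since P[∪ A_i] ≤ 1/22 < 1, the complement has P[∩ A_i^c] ≥ 1 − 1/22 = 21/22 > 0, so some outcome avoids every A_i.

9·p = 1/22 ≈ 0.045; existence CERTIFIED by the union bound.


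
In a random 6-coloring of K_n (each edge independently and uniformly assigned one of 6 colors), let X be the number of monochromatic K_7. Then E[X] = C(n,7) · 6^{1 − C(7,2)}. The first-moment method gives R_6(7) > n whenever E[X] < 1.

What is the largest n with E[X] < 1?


We need C(n, 7) · 6^{1 − 21} < 1, i.e. C(n, 7) < 6^{21 − 1} = 3656158440062976.
Check values of n near the boundary:
  n = 565: C(565, 7) = 3513212521235560; 3513212521235560 < 3656158440062976? YES
  n = 566: C(566, 7) = 3557206237959440; 3557206237959440 < 3656158440062976? YES
  n = 567: C(567, 7) = 3601671315933933; 3601671315933933 < 3656158440062976? YES
  n = 568: C(568, 7) = 3646611956239704; 3646611956239704 < 3656158440062976? YES
  n = 569: C(569, 7) = 3692032389858348; 3692032389858348 < 3656158440062976? NO
The largest n with C(n, 7) < 3656158440062976 is n = 568 (where E[X] = 16882462760369/16926659444736 ≈ 0.99739). Hence R_6(7) > 568, i.e. R_6(7) ≥ 569.

Largest n = 568; hence R_6(7) > 568.


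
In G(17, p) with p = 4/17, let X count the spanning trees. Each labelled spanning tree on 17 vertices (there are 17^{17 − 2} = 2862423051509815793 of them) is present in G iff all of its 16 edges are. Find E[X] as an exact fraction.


K_17 has 17^{17 − 2} = 2862423051509815793 labelled spanning trees.
For each such spanning tree H, let X_H = 1 if all 16 edges of H are present in G. Then P[X_H = 1] = p^{16} = (4/17)^{16} = 4294967296/48661191875666868481.
By linearity of expectation: E[X] = Σ_H E[X_H] = 2862423051509815793 · p^{16} = 2862423051509815793 · 4294967296/48661191875666868481 = 4294967296/17.
Numerically: E[X] ≈ 2.52645e+08.

E[X] = 2862423051509815793 · (4/17)^{16} = 4294967296/17 ≈ 2.52645e+08.


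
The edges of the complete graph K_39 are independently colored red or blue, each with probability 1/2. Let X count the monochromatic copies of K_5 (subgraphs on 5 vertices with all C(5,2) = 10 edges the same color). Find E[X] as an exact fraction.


Let X = Σ_S X_S over the C(39, 5) = 575757 subsets S of size 5, where X_S = 1 if the K_5 on S is monochromatic.
For a fixed S, the K_5 on S has C(5, 2) = 10 edges. P[all 10 edges red] = (1/2)^10, and likewise for blue, so P[monochromatic] = 2·(1/2)^10 = 2^{1 − 10} = 1/512.
By linearity of expectation: E[X] = C(39, 5) · 2^{1 − 10} = 575757 · 1/512 = 575757/512.
Numerically: E[X] ≈ 1124.525391.

E[X] = C(39,5)·2^(1−C(5,2)) = 575757/512 ≈ 1124.525391.


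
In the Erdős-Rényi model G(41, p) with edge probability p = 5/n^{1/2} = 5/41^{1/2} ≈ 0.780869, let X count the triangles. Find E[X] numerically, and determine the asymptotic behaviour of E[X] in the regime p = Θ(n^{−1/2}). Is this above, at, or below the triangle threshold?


Number of potential triangles: C(41, 3) = 10660.
Each occurs with probability p³ ≈ (0.780869)³ ≈ 4.76139518e-01.
By linearity: E[X] = C(41, 3)·p³ ≈ 10660 · 4.76139518e-01 ≈ 5075.647261.
Since α = 1/2 < 1, p = c/n^{1/2} ≫ 1/n is above the triangle threshold p ~ 1/n. Asymptotically E[X] ~ (c³/6)·n^{3(1−α)} = (5³/6)·n^{1.5} → ∞; triangles are abundant w.h.p.

E[X] ≈ 5075.647261; in regime p = Θ(1/n^{1/2}) E[X] diverges (above the triangle threshold p ~ 1/n).


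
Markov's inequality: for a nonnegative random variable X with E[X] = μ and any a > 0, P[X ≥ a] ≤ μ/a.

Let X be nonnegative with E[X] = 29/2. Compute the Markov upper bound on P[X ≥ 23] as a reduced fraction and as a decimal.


μ = E[X] = 29/2, a = 23.
Markov: P[X ≥ 23] ≤ μ/a = (29/2)/23 = 29/46.
Numerically: ≈ 0.63043.
(Since a = 23 > μ = 14.50000, the bound 29/46 is < 1 and informative.)

P[X ≥ 23] ≤ 29/46 ≈ 0.63043.


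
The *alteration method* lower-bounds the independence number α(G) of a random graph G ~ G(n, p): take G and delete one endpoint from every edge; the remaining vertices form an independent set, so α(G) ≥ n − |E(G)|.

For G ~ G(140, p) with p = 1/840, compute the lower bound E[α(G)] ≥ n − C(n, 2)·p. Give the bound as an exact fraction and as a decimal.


E[|E(G)|] = C(140, 2)·p = 9730 · (1/840) = 139/12.
E[α(G)] ≥ n − E[|E(G)|] = 140 − 139/12 = 1541/12.
Numerically: ≈ 128.4167.
(This is only a lower bound; the true E[α(G)] may be larger.)

E[α(G)] ≥ 1541/12 ≈ 128.4167.


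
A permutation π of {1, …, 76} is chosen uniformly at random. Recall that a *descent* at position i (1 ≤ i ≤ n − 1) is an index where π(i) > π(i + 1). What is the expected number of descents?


Write X = Σ X_I over i = 1, …, 75, with X_I the indicator of one descent.
There are 75 indicators.
For each fixed i, the pair (π(i), π(i+1)) is a uniformly random ordered pair of distinct values from {1, …, 76}; by symmetry P[π(i) > π(i+1)] = 1/2.
By linearity: E[X] = 75 · (1/2) = (76 − 1) · (1/2) = 75/2 ≈ 37.500000.

E[X] = 75/2 = 37.500000.


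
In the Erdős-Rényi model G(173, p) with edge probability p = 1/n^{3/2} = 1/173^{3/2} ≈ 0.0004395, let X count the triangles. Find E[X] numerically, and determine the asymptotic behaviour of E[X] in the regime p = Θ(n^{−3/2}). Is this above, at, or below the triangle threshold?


Number of potential triangles: C(173, 3) = 848046.
Each occurs with probability p³ ≈ (0.0004395)³ ≈ 8.487749e-11.
By linearity: E[X] = C(173, 3)·p³ ≈ 848046 · 8.487749e-11 ≈ 0.0001.
Since α = 3/2 > 1, p = c/n^{3/2} = o(1/n) is below the triangle threshold p ~ 1/n. Asymptotically E[X] ~ (c³/6)·n^{3(1−α)} = (1³/6)·n^{-1.5} → 0, so by Markov's inequality G has no triangles w.h.p.

E[X] ≈ 0.0001; in regime p = Θ(1/n^{3/2}) E[X] tends to 0 (below the triangle threshold p ~ 1/n).


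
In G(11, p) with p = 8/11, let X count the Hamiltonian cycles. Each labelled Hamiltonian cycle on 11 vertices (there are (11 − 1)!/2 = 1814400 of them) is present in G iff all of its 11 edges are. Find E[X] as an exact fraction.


K_11 has (11 − 1)!/2 = 1814400 labelled Hamiltonian cycles.
For each such Hamiltonian cycle H, let X_H = 1 if all 11 edges of H are present in G. Then P[X_H = 1] = p^{11} = (8/11)^{11} = 8589934592/285311670611.
By linearity of expectation: E[X] = Σ_H E[X_H] = 1814400 · p^{11} = 1814400 · 8589934592/285311670611 = 15585577323724800/285311670611.
Numerically: E[X] ≈ 54626.5.

E[X] = 1814400 · (8/11)^{11} = 15585577323724800/285311670611 ≈ 54626.5.


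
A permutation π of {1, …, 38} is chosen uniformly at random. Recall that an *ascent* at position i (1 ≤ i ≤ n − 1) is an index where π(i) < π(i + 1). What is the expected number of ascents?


Write X = Σ X_I over i = 1, …, 37, with X_I the indicator of one ascent.
There are 37 indicators.
For each fixed i, the pair (π(i), π(i+1)) is a uniformly random ordered pair of distinct values from {1, …, 38}; by symmetry P[π(i) < π(i+1)] = 1/2.
By linearity: E[X] = 37 · (1/2) = (38 − 1) · (1/2) = 37/2 ≈ 18.50000.

E[X] = 37/2 = 18.50000.


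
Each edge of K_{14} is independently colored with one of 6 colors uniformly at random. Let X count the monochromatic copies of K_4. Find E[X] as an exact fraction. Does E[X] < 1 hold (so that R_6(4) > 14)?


E[X] = C(14, 4) · 6^{1 − 6} = 1001 · 6^{−5} = 1001/7776.
As a reduced fraction: E[X] = 1001/7776 ≈ 0.129.
Is E[X] < 1? YES.
Since E[X] < 1, there exists a 6-coloring of K_{14} with no monochromatic K_4; hence R_6(4) > 14.

E[X] = 1001/7776 ≈ 0.129; E[X] < 1, so R_6(4) > 14.


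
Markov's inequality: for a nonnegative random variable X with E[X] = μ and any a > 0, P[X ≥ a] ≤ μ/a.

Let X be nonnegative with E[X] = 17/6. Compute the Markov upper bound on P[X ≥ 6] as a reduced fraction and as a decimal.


μ = E[X] = 17/6, a = 6.
Markov: P[X ≥ 6] ≤ μ/a = (17/6)/6 = 17/36.
Numerically: ≈ 0.472222.
(Since a = 6 > μ = 2.833333, the bound 17/36 is < 1 and informative.)

P[X ≥ 6] ≤ 17/36 ≈ 0.472222.


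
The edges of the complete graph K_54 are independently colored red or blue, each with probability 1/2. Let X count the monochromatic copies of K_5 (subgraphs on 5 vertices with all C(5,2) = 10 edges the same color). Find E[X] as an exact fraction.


Let X = Σ_S X_S over the C(54, 5) = 3162510 subsets S of size 5, where X_S = 1 if the K_5 on S is monochromatic.
For a fixed S, the K_5 on S has C(5, 2) = 10 edges. P[all 10 edges red] = (1/2)^10, and likewise for blue, so P[monochromatic] = 2·(1/2)^10 = 2^{1 − 10} = 1/512.
Summing: E[X] = C(54, 5) · 2^{1 − 10} = 3162510 · 1/512 = 1581255/256.
Numerically: E[X] ≈ 6176.7773.

E[X] = C(54,5)·2^(1−C(5,2)) = 1581255/256 ≈ 6176.7773.


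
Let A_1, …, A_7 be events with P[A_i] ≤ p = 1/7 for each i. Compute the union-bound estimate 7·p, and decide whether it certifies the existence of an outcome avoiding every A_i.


Union bound: P[∪_{i=1}^{7} A_i] ≤ Σ_i P[A_i] ≤ 7·p = 7·(1/7) = 1.
Numerically: 1 ≈ 1.0000000.
Is 1 < 1? NO.
Since the bound 1 is ≥ 1, the union bound is uninformative here; it does NOT by itself certify existence.

7·p = 1 ≈ 1.0000000; existence NOT certified by the union bound.


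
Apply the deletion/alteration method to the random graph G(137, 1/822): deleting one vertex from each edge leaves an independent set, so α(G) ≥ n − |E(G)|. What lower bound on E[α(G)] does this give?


E[|E(G)|] = C(137, 2)·p = 9316 · (1/822) = 34/3.
E[α(G)] ≥ n − E[|E(G)|] = 137 − 34/3 = 377/3.
Numerically: ≈ 125.667.
(This is only a lower bound; the true E[α(G)] may be larger.)

E[α(G)] ≥ 377/3 ≈ 125.667.


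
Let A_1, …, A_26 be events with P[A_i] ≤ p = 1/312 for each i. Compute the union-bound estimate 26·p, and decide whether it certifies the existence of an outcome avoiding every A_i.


Union bound: P[∪_{i=1}^{26} A_i] ≤ Σ_i P[A_i] ≤ 26·p = 26·(1/312) = 1/12.
Numerically: 1/12 ≈ 0.08333.
Is 1/12 < 1? YES.
Since P[∪ A_i] ≤ 1/12 < 1, the complement has P[∩ A_i^c] ≥ 1 − 1/12 = 11/12 > 0, so some outcome avoids every A_i.

26·p = 1/12 ≈ 0.08333; existence CERTIFIED by the union bound.


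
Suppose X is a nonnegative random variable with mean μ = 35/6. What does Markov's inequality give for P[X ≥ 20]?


μ = E[X] = 35/6, a = 20.
Markov: P[X ≥ 20] ≤ μ/a = (35/6)/20 = 7/24.
Numerically: ≈ 0.291667.
(Since a = 20 > μ = 5.833333, the bound 7/24 is < 1 and informative.)

P[X ≥ 20] ≤ 7/24 ≈ 0.291667.


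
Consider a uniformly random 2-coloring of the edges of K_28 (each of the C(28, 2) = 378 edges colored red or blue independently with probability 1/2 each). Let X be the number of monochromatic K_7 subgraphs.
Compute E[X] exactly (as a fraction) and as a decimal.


Let X = Σ_S X_S over the C(28, 7) = 1184040 subsets S of size 7, where X_S = 1 if the K_7 on S is monochromatic.
For a fixed S, the K_7 on S has C(7, 2) = 21 edges. P[all 21 edges red] = (1/2)^21, and likewise for blue, so P[monochromatic] = 2·(1/2)^21 = 2^{1 − 21} = 1/1048576.
Summing: E[X] = C(28, 7) · 2^{1 − 21} = 1184040 · 1/1048576 = 148005/131072.
Numerically: E[X] ≈ 1.129.

E[X] = C(28,7)·2^(1−C(7,2)) = 148005/131072 ≈ 1.129.
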